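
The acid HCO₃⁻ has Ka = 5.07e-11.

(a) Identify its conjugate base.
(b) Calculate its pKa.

(a) The conjugate base is formed by removing one H⁺ from HCO₃⁻, giving CO₃²⁻. (b) pKa = -log(Ka) = -log(5.07e-11) = 10.29.

Conjugate base: CO₃²⁻; pK_a = 10.29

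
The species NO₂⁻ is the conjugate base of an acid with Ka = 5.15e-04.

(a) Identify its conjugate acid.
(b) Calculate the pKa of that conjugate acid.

(a) The conjugate acid is formed by adding one H⁺ to NO₂⁻, giving HNO₂. (b) pKa = -log(Ka) = -log(5.15e-04) = 3.29.

Conjugate acid: HNO₂; pK_a = 3.29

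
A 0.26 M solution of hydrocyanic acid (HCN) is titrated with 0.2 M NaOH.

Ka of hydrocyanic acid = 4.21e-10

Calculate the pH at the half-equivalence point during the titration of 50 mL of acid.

At half-equivalence [HA] = [A⁻], so Henderson-Hasselbalch gives pH = pKa = -log(4.21e-10) = 9.38.

pH = pKa = 9.38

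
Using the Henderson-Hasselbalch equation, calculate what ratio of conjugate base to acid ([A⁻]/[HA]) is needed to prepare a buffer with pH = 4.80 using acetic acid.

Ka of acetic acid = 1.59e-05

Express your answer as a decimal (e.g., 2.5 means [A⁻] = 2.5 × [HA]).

pKa = -log(1.59e-05) = 4.7986. pH = pKa + log([A⁻]/[HA]), so log([A⁻]/[HA]) = pH − pKa = 4.80 − 4.7986 = 0.0014. [A⁻]/[HA] = 10^(0.0014) = 1.00

[A⁻]/[HA] = 1.00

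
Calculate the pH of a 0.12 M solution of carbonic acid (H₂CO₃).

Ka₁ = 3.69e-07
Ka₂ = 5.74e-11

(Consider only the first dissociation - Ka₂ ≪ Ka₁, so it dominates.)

First dissociation dominates. From Ka₁ = [H⁺][HA⁻]/[H₂A], x² + Ka₁·x − Ka₁·C = 0 with C = 0.12 M and Ka₁ = 3.69e-07. Solving: [H⁺] = (−Ka₁ + √(Ka₁² + 4·Ka₁·C)) / 2 = 2.1024e-04 M. pH = -log(2.1024e-04) = 3.68.

pH = 3.68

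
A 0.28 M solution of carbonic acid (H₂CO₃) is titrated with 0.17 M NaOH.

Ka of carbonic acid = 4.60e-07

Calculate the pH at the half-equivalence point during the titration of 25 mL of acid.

At half-equivalence [HA] = [A⁻], so Henderson-Hasselbalch gives pH = pKa = -log(4.60e-07) = 6.34.

pH = pKa = 6.34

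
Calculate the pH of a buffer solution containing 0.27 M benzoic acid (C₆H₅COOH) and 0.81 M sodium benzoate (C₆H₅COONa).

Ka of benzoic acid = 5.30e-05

pKa = -log(5.30e-05) = 4.28. pH = pKa + log([A⁻]/[HA]) = 4.28 + log(0.81/0.27)

pH = 4.75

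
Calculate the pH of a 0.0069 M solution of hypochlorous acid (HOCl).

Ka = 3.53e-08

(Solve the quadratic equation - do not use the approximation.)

x² + Ka×x - Ka×C = 0. Using quadratic formula: [H⁺] = 1.5589e-05

pH = 4.81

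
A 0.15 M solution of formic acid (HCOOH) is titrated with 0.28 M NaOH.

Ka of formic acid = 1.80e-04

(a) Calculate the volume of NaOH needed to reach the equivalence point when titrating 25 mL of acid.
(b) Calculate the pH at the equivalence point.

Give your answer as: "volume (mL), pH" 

moles acid = 0.15 × 25/1000 = 0.00375 mol; V_base = moles/0.28 × 1000 = 13.4 mL. At equivalence only the conjugate base is present: [A⁻] = 0.00375/0.038 = 9.7674e-02 M. Kb = Kw/Ka = 5.56e-11; [OH⁻] = √(Kb × [A⁻]) = 2.3295e-06; pOH = 5.63; pH = 14 - pOH = 8.37.

V = 13.4 mL, pH = 8.37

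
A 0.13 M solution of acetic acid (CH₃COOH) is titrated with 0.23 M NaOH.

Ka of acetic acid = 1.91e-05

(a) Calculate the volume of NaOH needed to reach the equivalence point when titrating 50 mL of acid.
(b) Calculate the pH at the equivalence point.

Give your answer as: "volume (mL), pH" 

moles acid = 0.13 × 50/1000 = 0.0065 mol; V_base = moles/0.23 × 1000 = 28.3 mL. At equivalence only the conjugate base is present: [A⁻] = 0.0065/0.078 = 8.3056e-02 M. Kb = Kw/Ka = 5.24e-10; [OH⁻] = √(Kb × [A⁻]) = 6.5943e-06; pOH = 5.18; pH = 14 - pOH = 8.82.

V = 28.3 mL, pH = 8.82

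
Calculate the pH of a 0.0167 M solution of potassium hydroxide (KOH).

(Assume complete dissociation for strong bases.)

[OH⁻] = 0.0167 M for strong base. pOH = -log[OH⁻] = 1.78, pH = 14 - pOH

pH = 12.22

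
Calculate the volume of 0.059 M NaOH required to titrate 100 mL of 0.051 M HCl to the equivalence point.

At equivalence: moles acid = moles base. moles HCl = 0.051 × 100/1000 = 0.0051 mol. V_base = moles / 0.059 × 1000 = 86.4 mL.

V_{base} = 86.4 mL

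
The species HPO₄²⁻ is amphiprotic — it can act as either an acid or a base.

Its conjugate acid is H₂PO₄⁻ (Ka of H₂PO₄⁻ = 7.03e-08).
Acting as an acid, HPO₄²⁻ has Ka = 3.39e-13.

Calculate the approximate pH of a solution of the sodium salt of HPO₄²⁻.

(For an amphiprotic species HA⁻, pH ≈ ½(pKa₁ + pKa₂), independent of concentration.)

pKa₁ = -log(7.03e-08) = 7.15; pKa₂ = -log(3.39e-13) = 12.47. For an amphiprotic species, pH ≈ ½(pKa₁ + pKa₂) = ½(7.15 + 12.47) = 9.81.

pH = 9.81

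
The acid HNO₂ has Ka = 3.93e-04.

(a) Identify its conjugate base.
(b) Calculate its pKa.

(a) The conjugate base is formed by removing one H⁺ from HNO₂, giving NO₂⁻. (b) pKa = -log(Ka) = -log(3.93e-04) = 3.41.

Conjugate base: NO₂⁻; pK_a = 3.41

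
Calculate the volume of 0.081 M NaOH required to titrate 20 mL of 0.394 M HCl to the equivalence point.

At equivalence: moles acid = moles base. moles HCl = 0.394 × 20/1000 = 0.00788 mol. V_base = moles / 0.081 × 1000 = 97.3 mL.

V_{base} = 97.3 mL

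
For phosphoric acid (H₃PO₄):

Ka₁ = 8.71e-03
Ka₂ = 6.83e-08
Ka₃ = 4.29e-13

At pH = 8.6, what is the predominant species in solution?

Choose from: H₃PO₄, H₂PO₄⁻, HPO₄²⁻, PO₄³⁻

pKa₁ = 2.06, pKa₂ = 7.17, pKa₃ = 12.37. For a polyprotic acid the predominant species crosses at each pKa: below pKa_n the protonated form dominates, above it the deprotonated form does. At pH = 8.6, the predominant species is HPO₄²⁻.

HPO₄²⁻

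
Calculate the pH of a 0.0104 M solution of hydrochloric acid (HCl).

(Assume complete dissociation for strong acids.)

[H⁺] = 0.0104 M for strong acid. pH = -log[H⁺] = -log(0.0104)

pH = 1.98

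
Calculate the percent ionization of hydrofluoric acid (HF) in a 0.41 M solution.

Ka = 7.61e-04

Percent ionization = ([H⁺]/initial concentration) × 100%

Using Ka equilibrium: x² + Ka×x - Ka×C = 0. Solving: [H⁺] = 1.7287e-02. Percent = (1.7287e-02/0.41) × 100

Percent ionization = 4.22%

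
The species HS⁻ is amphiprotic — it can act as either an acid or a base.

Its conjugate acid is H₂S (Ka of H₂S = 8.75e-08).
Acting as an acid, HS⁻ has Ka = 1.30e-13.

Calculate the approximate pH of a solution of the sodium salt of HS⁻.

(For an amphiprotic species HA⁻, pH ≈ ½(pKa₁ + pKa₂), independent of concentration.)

pKa₁ = -log(8.75e-08) = 7.06; pKa₂ = -log(1.30e-13) = 12.89. For an amphiprotic species, pH ≈ ½(pKa₁ + pKa₂) = ½(7.06 + 12.89) = 9.97.

pH = 9.97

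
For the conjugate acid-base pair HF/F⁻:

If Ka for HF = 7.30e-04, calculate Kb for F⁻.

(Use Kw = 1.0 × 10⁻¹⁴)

For a conjugate pair Ka × Kb = Kw, so Kb = Kw/Ka = 1.0 × 10⁻¹⁴ / 7.30e-04 = 1.37e-11.

K_b = 1.37e-11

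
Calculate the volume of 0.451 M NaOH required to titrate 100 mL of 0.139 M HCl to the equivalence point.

At equivalence: moles acid = moles base. moles HCl = 0.139 × 100/1000 = 0.0139 mol. V_base = moles / 0.451 × 1000 = 30.8 mL.

V_{base} = 30.8 mL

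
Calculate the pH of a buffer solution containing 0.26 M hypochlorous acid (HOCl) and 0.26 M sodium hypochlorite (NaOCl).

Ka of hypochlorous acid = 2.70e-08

pKa = -log(2.70e-08) = 7.57. pH = pKa + log([A⁻]/[HA]) = 7.57 + log(0.26/0.26)

pH = 7.57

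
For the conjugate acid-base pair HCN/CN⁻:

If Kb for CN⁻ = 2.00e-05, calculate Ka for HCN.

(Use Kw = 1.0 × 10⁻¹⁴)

For a conjugate pair Ka × Kb = Kw, so Ka = Kw/Kb = 1.0 × 10⁻¹⁴ / 2.00e-05 = 5.00e-10.

K_a = 5.00e-10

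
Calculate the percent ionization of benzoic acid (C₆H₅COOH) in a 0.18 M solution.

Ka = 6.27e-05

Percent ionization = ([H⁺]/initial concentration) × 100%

Using Ka equilibrium: x² + Ka×x - Ka×C = 0. Solving: [H⁺] = 3.3283e-03. Percent = (3.3283e-03/0.18) × 100

Percent ionization = 1.85%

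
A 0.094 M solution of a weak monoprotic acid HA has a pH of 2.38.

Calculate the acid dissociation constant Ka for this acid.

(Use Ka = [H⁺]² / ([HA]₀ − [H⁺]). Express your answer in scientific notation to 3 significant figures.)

[H⁺] = 10^(−pH) = 10^(−2.38) = 4.169e-03 M. For HA ⇌ H⁺ + A⁻, Ka = [H⁺][A⁻]/[HA] = [H⁺]² / ([HA]₀ − [H⁺]) = (4.169e-03)² / (0.094 − 4.169e-03) = 1.93e-04.

K_a = 1.93e-04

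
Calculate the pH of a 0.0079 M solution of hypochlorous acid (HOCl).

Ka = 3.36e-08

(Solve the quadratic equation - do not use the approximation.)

x² + Ka×x - Ka×C = 0. Using quadratic formula: [H⁺] = 1.6276e-05

pH = 4.79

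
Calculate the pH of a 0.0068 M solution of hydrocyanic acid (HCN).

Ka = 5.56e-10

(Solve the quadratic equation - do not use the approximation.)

x² + Ka×x - Ka×C = 0. Using quadratic formula: [H⁺] = 1.9441e-06

pH = 5.71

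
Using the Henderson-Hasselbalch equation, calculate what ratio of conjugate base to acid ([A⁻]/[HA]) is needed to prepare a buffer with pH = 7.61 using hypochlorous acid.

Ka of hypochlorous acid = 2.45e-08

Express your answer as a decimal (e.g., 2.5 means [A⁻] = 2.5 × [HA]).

pKa = -log(2.45e-08) = 7.6108. pH = pKa + log([A⁻]/[HA]), so log([A⁻]/[HA]) = pH − pKa = 7.61 − 7.6108 = -0.0008. [A⁻]/[HA] = 10^(-0.0008) = 0.998

[A⁻]/[HA] = 0.998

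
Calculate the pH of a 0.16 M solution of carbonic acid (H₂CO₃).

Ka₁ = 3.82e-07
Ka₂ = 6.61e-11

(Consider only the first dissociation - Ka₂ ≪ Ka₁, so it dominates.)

First dissociation dominates. From Ka₁ = [H⁺][HA⁻]/[H₂A], x² + Ka₁·x − Ka₁·C = 0 with C = 0.16 M and Ka₁ = 3.82e-07. Solving: [H⁺] = (−Ka₁ + √(Ka₁² + 4·Ka₁·C)) / 2 = 2.4703e-04 M. pH = -log(2.4703e-04) = 3.61.

pH = 3.61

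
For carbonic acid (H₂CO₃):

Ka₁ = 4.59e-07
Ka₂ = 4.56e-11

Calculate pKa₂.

pKa₂ = -log(Ka₂) = -log(4.56e-11) = 10.34.

pK_{a2} = 10.34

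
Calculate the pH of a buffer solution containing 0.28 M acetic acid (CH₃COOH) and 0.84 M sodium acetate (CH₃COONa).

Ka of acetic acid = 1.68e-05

pKa = -log(1.68e-05) = 4.77. pH = pKa + log([A⁻]/[HA]) = 4.77 + log(0.84/0.28)

pH = 5.25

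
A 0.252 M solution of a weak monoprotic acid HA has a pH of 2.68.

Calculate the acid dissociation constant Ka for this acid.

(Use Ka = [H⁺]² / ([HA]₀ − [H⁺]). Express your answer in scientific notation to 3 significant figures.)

[H⁺] = 10^(−pH) = 10^(−2.68) = 2.089e-03 M. For HA ⇌ H⁺ + A⁻, Ka = [H⁺][A⁻]/[HA] = [H⁺]² / ([HA]₀ − [H⁺]) = (2.089e-03)² / (0.252 − 2.089e-03) = 1.75e-05.

K_a = 1.75e-05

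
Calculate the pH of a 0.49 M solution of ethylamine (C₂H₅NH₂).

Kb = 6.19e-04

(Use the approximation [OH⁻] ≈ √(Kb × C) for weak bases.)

[OH⁻] = √(Kb × C) = √(6.19e-04 × 0.49) = 1.7416e-02. pOH = 1.76, pH = 14 - pOH

pH = 12.24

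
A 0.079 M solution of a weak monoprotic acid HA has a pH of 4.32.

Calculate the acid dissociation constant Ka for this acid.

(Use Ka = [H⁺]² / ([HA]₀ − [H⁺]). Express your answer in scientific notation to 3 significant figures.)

[H⁺] = 10^(−pH) = 10^(−4.32) = 4.786e-05 M. For HA ⇌ H⁺ + A⁻, Ka = [H⁺][A⁻]/[HA] = [H⁺]² / ([HA]₀ − [H⁺]) = (4.786e-05)² / (0.079 − 4.786e-05) = 2.90e-08.

K_a = 2.90e-08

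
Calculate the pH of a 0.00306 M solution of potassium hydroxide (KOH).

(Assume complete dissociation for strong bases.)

[OH⁻] = 0.00306 M for strong base. pOH = -log[OH⁻] = 2.51, pH = 14 - pOH

pH = 11.49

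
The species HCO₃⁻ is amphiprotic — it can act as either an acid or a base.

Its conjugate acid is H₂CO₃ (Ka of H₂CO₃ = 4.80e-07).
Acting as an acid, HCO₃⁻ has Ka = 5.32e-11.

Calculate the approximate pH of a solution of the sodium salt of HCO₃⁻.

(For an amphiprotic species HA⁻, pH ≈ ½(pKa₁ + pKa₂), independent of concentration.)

pKa₁ = -log(4.80e-07) = 6.32; pKa₂ = -log(5.32e-11) = 10.27. For an amphiprotic species, pH ≈ ½(pKa₁ + pKa₂) = ½(6.32 + 10.27) = 8.30.

pH = 8.30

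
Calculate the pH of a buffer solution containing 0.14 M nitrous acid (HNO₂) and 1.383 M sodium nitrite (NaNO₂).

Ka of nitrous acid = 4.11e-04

pKa = -log(4.11e-04) = 3.39. pH = pKa + log([A⁻]/[HA]) = 3.39 + log(1.383/0.14)

pH = 4.38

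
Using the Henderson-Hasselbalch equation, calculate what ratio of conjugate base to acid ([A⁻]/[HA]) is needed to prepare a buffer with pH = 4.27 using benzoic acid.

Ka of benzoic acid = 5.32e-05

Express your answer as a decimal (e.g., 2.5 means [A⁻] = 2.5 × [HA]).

pKa = -log(5.32e-05) = 4.2741. pH = pKa + log([A⁻]/[HA]), so log([A⁻]/[HA]) = pH − pKa = 4.27 − 4.2741 = -0.0041. [A⁻]/[HA] = 10^(-0.0041) = 0.991

[A⁻]/[HA] = 0.991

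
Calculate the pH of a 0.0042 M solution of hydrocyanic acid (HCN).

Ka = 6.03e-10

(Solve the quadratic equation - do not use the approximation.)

x² + Ka×x - Ka×C = 0. Using quadratic formula: [H⁺] = 1.5911e-06

pH = 5.80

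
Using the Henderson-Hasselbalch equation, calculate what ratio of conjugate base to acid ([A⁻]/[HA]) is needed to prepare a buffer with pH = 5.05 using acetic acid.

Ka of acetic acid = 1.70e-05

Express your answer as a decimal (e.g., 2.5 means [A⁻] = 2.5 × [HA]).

pKa = -log(1.70e-05) = 4.7696. pH = pKa + log([A⁻]/[HA]), so log([A⁻]/[HA]) = pH − pKa = 5.05 − 4.7696 = 0.2804. [A⁻]/[HA] = 10^(0.2804) = 1.91

[A⁻]/[HA] = 1.91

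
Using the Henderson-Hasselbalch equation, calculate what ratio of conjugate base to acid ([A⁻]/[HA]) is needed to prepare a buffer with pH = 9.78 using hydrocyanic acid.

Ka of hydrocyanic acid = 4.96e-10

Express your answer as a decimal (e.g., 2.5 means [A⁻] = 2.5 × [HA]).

pKa = -log(4.96e-10) = 9.3045. pH = pKa + log([A⁻]/[HA]), so log([A⁻]/[HA]) = pH − pKa = 9.78 − 9.3045 = 0.4755. [A⁻]/[HA] = 10^(0.4755) = 2.99

[A⁻]/[HA] = 2.99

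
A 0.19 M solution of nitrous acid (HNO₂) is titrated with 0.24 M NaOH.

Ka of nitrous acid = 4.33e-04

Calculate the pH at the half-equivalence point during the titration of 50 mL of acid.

At half-equivalence [HA] = [A⁻], so Henderson-Hasselbalch gives pH = pKa = -log(4.33e-04) = 3.36.

pH = pKa = 3.36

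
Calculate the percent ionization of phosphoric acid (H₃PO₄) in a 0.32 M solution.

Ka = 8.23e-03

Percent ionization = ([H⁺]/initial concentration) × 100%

Using Ka equilibrium: x² + Ka×x - Ka×C = 0. Solving: [H⁺] = 4.7368e-02. Percent = (4.7368e-02/0.32) × 100

Percent ionization = 14.8%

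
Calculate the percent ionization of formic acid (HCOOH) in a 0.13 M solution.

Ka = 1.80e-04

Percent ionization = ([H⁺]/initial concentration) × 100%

Using Ka equilibrium: x² + Ka×x - Ka×C = 0. Solving: [H⁺] = 4.7482e-03. Percent = (4.7482e-03/0.13) × 100

Percent ionization = 3.65%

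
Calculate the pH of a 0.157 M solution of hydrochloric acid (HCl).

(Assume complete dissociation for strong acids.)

[H⁺] = 0.157 M for strong acid. pH = -log[H⁺] = -log(0.157)

pH = 0.80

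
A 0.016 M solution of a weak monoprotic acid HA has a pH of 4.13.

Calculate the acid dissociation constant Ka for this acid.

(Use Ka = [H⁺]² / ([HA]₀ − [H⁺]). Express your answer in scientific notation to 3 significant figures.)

[H⁺] = 10^(−pH) = 10^(−4.13) = 7.413e-05 M. For HA ⇌ H⁺ + A⁻, Ka = [H⁺][A⁻]/[HA] = [H⁺]² / ([HA]₀ − [H⁺]) = (7.413e-05)² / (0.016 − 7.413e-05) = 3.45e-07.

K_a = 3.45e-07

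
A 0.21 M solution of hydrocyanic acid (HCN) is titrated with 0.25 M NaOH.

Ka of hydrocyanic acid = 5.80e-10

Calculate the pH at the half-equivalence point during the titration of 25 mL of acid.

At half-equivalence [HA] = [A⁻], so Henderson-Hasselbalch gives pH = pKa = -log(5.80e-10) = 9.24.

pH = pKa = 9.24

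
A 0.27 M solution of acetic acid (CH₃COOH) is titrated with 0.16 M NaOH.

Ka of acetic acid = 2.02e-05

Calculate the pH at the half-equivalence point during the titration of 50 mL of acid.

At half-equivalence [HA] = [A⁻], so Henderson-Hasselbalch gives pH = pKa = -log(2.02e-05) = 4.69.

pH = pKa = 4.69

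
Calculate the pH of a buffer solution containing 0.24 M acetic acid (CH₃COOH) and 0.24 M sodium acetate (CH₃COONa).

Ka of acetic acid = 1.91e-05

pKa = -log(1.91e-05) = 4.72. pH = pKa + log([A⁻]/[HA]) = 4.72 + log(0.24/0.24)

pH = 4.72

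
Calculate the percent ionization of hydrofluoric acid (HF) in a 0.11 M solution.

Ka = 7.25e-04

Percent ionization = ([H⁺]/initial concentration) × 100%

Using Ka equilibrium: x² + Ka×x - Ka×C = 0. Solving: [H⁺] = 8.5751e-03. Percent = (8.5751e-03/0.11) × 100

Percent ionization = 7.8%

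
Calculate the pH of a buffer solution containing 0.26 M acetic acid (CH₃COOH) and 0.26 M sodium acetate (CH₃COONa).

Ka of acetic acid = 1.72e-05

pKa = -log(1.72e-05) = 4.76. pH = pKa + log([A⁻]/[HA]) = 4.76 + log(0.26/0.26)

pH = 4.76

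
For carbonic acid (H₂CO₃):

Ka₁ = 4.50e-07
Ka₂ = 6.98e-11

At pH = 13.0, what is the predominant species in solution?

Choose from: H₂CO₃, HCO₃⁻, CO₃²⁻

pKa₁ = 6.35, pKa₂ = 10.16. For a polyprotic acid the predominant species crosses at each pKa: below pKa_n the protonated form dominates, above it the deprotonated form does. At pH = 13.0, the predominant species is CO₃²⁻.

CO₃²⁻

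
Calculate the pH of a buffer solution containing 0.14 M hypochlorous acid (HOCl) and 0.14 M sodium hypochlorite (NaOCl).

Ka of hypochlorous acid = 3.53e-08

pKa = -log(3.53e-08) = 7.45. pH = pKa + log([A⁻]/[HA]) = 7.45 + log(0.14/0.14)

pH = 7.45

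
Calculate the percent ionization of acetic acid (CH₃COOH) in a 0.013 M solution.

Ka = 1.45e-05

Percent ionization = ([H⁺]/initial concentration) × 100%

Using Ka equilibrium: x² + Ka×x - Ka×C = 0. Solving: [H⁺] = 4.2698e-04. Percent = (4.2698e-04/0.013) × 100

Percent ionization = 3.28%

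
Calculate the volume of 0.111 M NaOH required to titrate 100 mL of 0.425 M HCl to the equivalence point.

At equivalence: moles acid = moles base. moles HCl = 0.425 × 100/1000 = 0.0425 mol. V_base = moles / 0.111 × 1000 = 382.9 mL.

V_{base} = 382.9 mL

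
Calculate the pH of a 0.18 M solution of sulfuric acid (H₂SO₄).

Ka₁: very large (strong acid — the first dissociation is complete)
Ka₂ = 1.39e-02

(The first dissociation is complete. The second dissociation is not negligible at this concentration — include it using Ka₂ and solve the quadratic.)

First dissociation is complete: [H⁺]₀ = [HSO₄⁻]₀ = C = 0.18 M. Second dissociation HSO₄⁻ ⇌ H⁺ + SO₄²⁻: let x = [SO₄²⁻]. Ka₂ = (C + x)·x / (C − x) = 1.39e-02 → x² + (C + Ka₂)·x − Ka₂·C = 0 → x² + 0.19390·x − 2.502e-03 = 0. x = (−0.19390 + √(0.19390² + 4 × 2.502e-03)) / 2 = 1.2143e-02 M. [H⁺] = C + x = 0.18 + 1.2143e-02 = 1.9214e-01 M. pH = -log(1.9214e-01) = 0.72.

pH = 0.72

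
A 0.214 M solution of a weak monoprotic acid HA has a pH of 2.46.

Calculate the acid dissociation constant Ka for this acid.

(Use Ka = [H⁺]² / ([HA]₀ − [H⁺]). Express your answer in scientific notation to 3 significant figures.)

[H⁺] = 10^(−pH) = 10^(−2.46) = 3.467e-03 M. For HA ⇌ H⁺ + A⁻, Ka = [H⁺][A⁻]/[HA] = [H⁺]² / ([HA]₀ − [H⁺]) = (3.467e-03)² / (0.214 − 3.467e-03) = 5.71e-05.

K_a = 5.71e-05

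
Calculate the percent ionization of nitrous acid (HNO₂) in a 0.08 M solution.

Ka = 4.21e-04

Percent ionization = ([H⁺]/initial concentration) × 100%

Using Ka equilibrium: x² + Ka×x - Ka×C = 0. Solving: [H⁺] = 5.5968e-03. Percent = (5.5968e-03/0.08) × 100

Percent ionization = 7%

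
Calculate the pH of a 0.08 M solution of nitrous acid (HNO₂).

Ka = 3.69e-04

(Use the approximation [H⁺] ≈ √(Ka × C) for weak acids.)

[H⁺] = √(Ka × C) = √(3.69e-04 × 0.08) = 5.4332e-03. pH = -log(5.4332e-03)

pH = 2.26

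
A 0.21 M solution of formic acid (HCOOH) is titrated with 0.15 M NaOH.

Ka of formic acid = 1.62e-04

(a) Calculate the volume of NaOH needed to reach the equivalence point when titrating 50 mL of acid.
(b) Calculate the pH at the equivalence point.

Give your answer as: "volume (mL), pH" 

moles acid = 0.21 × 50/1000 = 0.0105 mol; V_base = moles/0.15 × 1000 = 70.0 mL. At equivalence only the conjugate base is present: [A⁻] = 0.0105/0.120 = 8.7500e-02 M. Kb = Kw/Ka = 6.17e-11; [OH⁻] = √(Kb × [A⁻]) = 2.3241e-06; pOH = 5.63; pH = 14 - pOH = 8.37.

V = 70.0 mL, pH = 8.37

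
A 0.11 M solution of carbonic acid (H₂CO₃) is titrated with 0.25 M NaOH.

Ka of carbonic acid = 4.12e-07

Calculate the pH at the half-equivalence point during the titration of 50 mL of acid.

At half-equivalence [HA] = [A⁻], so Henderson-Hasselbalch gives pH = pKa = -log(4.12e-07) = 6.39.

pH = pKa = 6.39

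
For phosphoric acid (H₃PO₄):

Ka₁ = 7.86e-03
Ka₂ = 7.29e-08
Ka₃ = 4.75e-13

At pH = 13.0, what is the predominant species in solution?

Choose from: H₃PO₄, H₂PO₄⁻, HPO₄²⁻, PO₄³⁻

pKa₁ = 2.10, pKa₂ = 7.14, pKa₃ = 12.32. For a polyprotic acid the predominant species crosses at each pKa: below pKa_n the protonated form dominates, above it the deprotonated form does. At pH = 13.0, the predominant species is PO₄³⁻.

PO₄³⁻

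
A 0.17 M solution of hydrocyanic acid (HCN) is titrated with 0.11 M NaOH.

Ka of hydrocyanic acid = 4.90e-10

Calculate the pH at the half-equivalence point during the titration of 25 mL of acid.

At half-equivalence [HA] = [A⁻], so Henderson-Hasselbalch gives pH = pKa = -log(4.90e-10) = 9.31.

pH = pKa = 9.31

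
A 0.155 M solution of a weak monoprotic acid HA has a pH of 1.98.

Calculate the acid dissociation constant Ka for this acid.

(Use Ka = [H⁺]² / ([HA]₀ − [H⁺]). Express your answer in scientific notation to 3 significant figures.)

[H⁺] = 10^(−pH) = 10^(−1.98) = 1.047e-02 M. For HA ⇌ H⁺ + A⁻, Ka = [H⁺][A⁻]/[HA] = [H⁺]² / ([HA]₀ − [H⁺]) = (1.047e-02)² / (0.155 − 1.047e-02) = 7.59e-04.

K_a = 7.59e-04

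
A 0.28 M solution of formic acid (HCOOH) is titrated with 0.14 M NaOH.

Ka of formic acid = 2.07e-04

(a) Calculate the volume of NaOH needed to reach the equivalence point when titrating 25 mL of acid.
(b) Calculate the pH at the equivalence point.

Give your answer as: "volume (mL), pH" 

moles acid = 0.28 × 25/1000 = 0.007 mol; V_base = moles/0.14 × 1000 = 50.0 mL. At equivalence only the conjugate base is present: [A⁻] = 0.007/0.075 = 9.3333e-02 M. Kb = Kw/Ka = 4.83e-11; [OH⁻] = √(Kb × [A⁻]) = 2.1234e-06; pOH = 5.67; pH = 14 - pOH = 8.33.

V = 50.0 mL, pH = 8.33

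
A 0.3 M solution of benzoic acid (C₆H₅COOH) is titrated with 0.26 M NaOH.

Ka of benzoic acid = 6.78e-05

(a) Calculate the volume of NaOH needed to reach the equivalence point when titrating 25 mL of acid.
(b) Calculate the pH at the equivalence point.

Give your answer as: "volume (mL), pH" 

moles acid = 0.3 × 25/1000 = 0.0075 mol; V_base = moles/0.26 × 1000 = 28.8 mL. At equivalence only the conjugate base is present: [A⁻] = 0.0075/0.054 = 1.3929e-01 M. Kb = Kw/Ka = 1.47e-10; [OH⁻] = √(Kb × [A⁻]) = 4.5325e-06; pOH = 5.34; pH = 14 - pOH = 8.66.

V = 28.8 mL, pH = 8.66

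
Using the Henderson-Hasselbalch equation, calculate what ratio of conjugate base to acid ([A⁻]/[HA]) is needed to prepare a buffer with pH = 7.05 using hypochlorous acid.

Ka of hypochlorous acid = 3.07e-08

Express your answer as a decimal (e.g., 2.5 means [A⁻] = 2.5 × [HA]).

pKa = -log(3.07e-08) = 7.5129. pH = pKa + log([A⁻]/[HA]), so log([A⁻]/[HA]) = pH − pKa = 7.05 − 7.5129 = -0.4629. [A⁻]/[HA] = 10^(-0.4629) = 0.344

[A⁻]/[HA] = 0.344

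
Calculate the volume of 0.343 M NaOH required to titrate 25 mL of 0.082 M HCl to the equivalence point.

At equivalence: moles acid = moles base. moles HCl = 0.082 × 25/1000 = 0.00205 mol. V_base = moles / 0.343 × 1000 = 6.0 mL.

V_{base} = 6.0 mL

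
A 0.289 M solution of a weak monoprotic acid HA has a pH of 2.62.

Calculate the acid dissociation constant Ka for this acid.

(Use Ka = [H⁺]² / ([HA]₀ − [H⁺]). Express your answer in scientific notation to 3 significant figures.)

[H⁺] = 10^(−pH) = 10^(−2.62) = 2.399e-03 M. For HA ⇌ H⁺ + A⁻, Ka = [H⁺][A⁻]/[HA] = [H⁺]² / ([HA]₀ − [H⁺]) = (2.399e-03)² / (0.289 − 2.399e-03) = 2.01e-05.

K_a = 2.01e-05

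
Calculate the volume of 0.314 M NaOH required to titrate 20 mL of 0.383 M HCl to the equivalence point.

At equivalence: moles acid = moles base. moles HCl = 0.383 × 20/1000 = 0.00766 mol. V_base = moles / 0.314 × 1000 = 24.4 mL.

V_{base} = 24.4 mL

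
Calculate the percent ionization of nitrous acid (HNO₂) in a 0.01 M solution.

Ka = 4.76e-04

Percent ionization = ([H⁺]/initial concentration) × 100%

Using Ka equilibrium: x² + Ka×x - Ka×C = 0. Solving: [H⁺] = 1.9567e-03. Percent = (1.9567e-03/0.01) × 100

Percent ionization = 19.6%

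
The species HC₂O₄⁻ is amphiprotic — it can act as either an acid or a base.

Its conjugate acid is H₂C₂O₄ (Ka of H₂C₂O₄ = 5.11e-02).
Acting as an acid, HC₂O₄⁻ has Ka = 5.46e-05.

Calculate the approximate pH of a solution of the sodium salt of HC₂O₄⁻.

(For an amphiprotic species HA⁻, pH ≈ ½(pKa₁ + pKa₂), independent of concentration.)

pKa₁ = -log(5.11e-02) = 1.29; pKa₂ = -log(5.46e-05) = 4.26. For an amphiprotic species, pH ≈ ½(pKa₁ + pKa₂) = ½(1.29 + 4.26) = 2.78.

pH = 2.78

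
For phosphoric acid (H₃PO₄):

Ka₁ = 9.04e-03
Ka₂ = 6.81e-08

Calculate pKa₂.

pKa₂ = -log(Ka₂) = -log(6.81e-08) = 7.17.

pK_{a2} = 7.17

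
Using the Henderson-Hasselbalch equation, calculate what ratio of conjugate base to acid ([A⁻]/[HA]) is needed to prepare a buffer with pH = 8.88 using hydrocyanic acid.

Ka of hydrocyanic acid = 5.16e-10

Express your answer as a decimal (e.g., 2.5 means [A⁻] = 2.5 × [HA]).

pKa = -log(5.16e-10) = 9.2874. pH = pKa + log([A⁻]/[HA]), so log([A⁻]/[HA]) = pH − pKa = 8.88 − 9.2874 = -0.4074. [A⁻]/[HA] = 10^(-0.4074) = 0.391

[A⁻]/[HA] = 0.391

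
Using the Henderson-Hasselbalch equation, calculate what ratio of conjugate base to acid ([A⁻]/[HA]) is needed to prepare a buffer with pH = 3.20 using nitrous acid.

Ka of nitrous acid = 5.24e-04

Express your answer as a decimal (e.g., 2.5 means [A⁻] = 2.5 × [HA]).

pKa = -log(5.24e-04) = 3.2807. pH = pKa + log([A⁻]/[HA]), so log([A⁻]/[HA]) = pH − pKa = 3.20 − 3.2807 = -0.0807. [A⁻]/[HA] = 10^(-0.0807) = 0.830

[A⁻]/[HA] = 0.830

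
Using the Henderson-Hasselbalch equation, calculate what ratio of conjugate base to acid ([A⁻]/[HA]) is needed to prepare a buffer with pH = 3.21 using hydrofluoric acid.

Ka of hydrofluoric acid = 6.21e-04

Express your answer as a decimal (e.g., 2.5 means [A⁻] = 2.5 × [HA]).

pKa = -log(6.21e-04) = 3.2069. pH = pKa + log([A⁻]/[HA]), so log([A⁻]/[HA]) = pH − pKa = 3.21 − 3.2069 = 0.0031. [A⁻]/[HA] = 10^(0.0031) = 1.01

[A⁻]/[HA] = 1.01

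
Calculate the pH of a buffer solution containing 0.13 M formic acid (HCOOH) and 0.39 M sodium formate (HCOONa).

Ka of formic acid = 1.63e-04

pKa = -log(1.63e-04) = 3.79. pH = pKa + log([A⁻]/[HA]) = 3.79 + log(0.39/0.13)

pH = 4.26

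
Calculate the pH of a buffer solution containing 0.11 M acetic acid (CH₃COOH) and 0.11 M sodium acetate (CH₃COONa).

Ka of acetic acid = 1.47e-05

pKa = -log(1.47e-05) = 4.83. pH = pKa + log([A⁻]/[HA]) = 4.83 + log(0.11/0.11)

pH = 4.83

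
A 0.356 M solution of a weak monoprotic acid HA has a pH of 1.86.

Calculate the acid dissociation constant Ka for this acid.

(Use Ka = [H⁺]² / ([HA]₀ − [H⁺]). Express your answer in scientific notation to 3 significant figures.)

[H⁺] = 10^(−pH) = 10^(−1.86) = 1.380e-02 M. For HA ⇌ H⁺ + A⁻, Ka = [H⁺][A⁻]/[HA] = [H⁺]² / ([HA]₀ − [H⁺]) = (1.380e-02)² / (0.356 − 1.380e-02) = 5.57e-04.

K_a = 5.57e-04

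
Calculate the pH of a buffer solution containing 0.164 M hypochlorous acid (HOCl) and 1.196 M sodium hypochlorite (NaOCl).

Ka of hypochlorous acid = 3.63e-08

pKa = -log(3.63e-08) = 7.44. pH = pKa + log([A⁻]/[HA]) = 7.44 + log(1.196/0.164)

pH = 8.30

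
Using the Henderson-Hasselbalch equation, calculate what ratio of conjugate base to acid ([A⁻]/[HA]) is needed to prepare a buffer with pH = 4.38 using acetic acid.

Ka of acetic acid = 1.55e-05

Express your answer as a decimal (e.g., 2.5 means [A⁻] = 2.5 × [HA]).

pKa = -log(1.55e-05) = 4.8097. pH = pKa + log([A⁻]/[HA]), so log([A⁻]/[HA]) = pH − pKa = 4.38 − 4.8097 = -0.4297. [A⁻]/[HA] = 10^(-0.4297) = 0.372

[A⁻]/[HA] = 0.372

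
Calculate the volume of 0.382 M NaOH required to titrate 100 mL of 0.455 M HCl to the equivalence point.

At equivalence: moles acid = moles base. moles HCl = 0.455 × 100/1000 = 0.0455 mol. V_base = moles / 0.382 × 1000 = 119.1 mL.

V_{base} = 119.1 mL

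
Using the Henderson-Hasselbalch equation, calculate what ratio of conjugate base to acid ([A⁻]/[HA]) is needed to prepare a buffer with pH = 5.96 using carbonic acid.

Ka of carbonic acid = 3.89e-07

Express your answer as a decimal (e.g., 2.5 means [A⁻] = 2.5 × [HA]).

pKa = -log(3.89e-07) = 6.4101. pH = pKa + log([A⁻]/[HA]), so log([A⁻]/[HA]) = pH − pKa = 5.96 − 6.4101 = -0.4501. [A⁻]/[HA] = 10^(-0.4501) = 0.355

[A⁻]/[HA] = 0.355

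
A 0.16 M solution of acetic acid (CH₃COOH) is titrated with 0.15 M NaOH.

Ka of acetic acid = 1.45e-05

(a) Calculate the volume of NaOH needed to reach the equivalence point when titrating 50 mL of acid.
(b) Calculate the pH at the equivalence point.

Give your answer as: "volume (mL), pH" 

moles acid = 0.16 × 50/1000 = 0.008 mol; V_base = moles/0.15 × 1000 = 53.3 mL. At equivalence only the conjugate base is present: [A⁻] = 0.008/0.103 = 7.7419e-02 M. Kb = Kw/Ka = 6.90e-10; [OH⁻] = √(Kb × [A⁻]) = 7.3070e-06; pOH = 5.14; pH = 14 - pOH = 8.86.

V = 53.3 mL, pH = 8.86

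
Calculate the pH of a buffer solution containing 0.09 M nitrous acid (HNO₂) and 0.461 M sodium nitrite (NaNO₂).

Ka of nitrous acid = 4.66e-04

pKa = -log(4.66e-04) = 3.33. pH = pKa + log([A⁻]/[HA]) = 3.33 + log(0.461/0.09)

pH = 4.04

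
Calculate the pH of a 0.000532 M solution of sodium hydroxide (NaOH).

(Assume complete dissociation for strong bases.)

[OH⁻] = 0.000532 M for strong base. pOH = -log[OH⁻] = 3.27, pH = 14 - pOH

pH = 10.73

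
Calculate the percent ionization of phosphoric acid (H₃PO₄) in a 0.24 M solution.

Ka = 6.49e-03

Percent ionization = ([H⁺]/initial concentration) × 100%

Using Ka equilibrium: x² + Ka×x - Ka×C = 0. Solving: [H⁺] = 3.6355e-02. Percent = (3.6355e-02/0.24) × 100

Percent ionization = 15.1%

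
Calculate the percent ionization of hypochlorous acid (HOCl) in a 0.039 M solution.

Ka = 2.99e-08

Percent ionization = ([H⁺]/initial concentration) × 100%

Using Ka equilibrium: x² + Ka×x - Ka×C = 0. Solving: [H⁺] = 3.4133e-05. Percent = (3.4133e-05/0.039) × 100

Percent ionization = 0.0875%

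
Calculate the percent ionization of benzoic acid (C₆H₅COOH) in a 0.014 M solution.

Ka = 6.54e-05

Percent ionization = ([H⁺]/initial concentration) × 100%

Using Ka equilibrium: x² + Ka×x - Ka×C = 0. Solving: [H⁺] = 9.2473e-04. Percent = (9.2473e-04/0.014) × 100

Percent ionization = 6.61%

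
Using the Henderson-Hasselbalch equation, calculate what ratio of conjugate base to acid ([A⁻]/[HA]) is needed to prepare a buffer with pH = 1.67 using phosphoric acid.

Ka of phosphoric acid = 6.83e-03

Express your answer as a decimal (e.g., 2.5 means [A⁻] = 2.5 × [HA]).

pKa = -log(6.83e-03) = 2.1656. pH = pKa + log([A⁻]/[HA]), so log([A⁻]/[HA]) = pH − pKa = 1.67 − 2.1656 = -0.4956. [A⁻]/[HA] = 10^(-0.4956) = 0.319

[A⁻]/[HA] = 0.319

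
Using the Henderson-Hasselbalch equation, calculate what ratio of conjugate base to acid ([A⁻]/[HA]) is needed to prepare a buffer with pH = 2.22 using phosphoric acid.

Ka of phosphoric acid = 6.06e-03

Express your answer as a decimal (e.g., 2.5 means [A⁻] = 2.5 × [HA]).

pKa = -log(6.06e-03) = 2.2175. pH = pKa + log([A⁻]/[HA]), so log([A⁻]/[HA]) = pH − pKa = 2.22 − 2.2175 = 0.0025. [A⁻]/[HA] = 10^(0.0025) = 1.01

[A⁻]/[HA] = 1.01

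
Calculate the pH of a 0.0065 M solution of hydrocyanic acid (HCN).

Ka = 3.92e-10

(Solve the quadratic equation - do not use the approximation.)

x² + Ka×x - Ka×C = 0. Using quadratic formula: [H⁺] = 1.5960e-06

pH = 5.80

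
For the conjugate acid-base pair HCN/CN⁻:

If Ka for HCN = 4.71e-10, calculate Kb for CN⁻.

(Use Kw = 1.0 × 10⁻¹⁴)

For a conjugate pair Ka × Kb = Kw, so Kb = Kw/Ka = 1.0 × 10⁻¹⁴ / 4.71e-10 = 2.12e-05.

K_b = 2.12e-05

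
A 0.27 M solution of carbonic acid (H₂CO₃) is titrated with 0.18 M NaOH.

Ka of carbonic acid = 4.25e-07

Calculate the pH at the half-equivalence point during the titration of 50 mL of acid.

At half-equivalence [HA] = [A⁻], so Henderson-Hasselbalch gives pH = pKa = -log(4.25e-07) = 6.37.

pH = pKa = 6.37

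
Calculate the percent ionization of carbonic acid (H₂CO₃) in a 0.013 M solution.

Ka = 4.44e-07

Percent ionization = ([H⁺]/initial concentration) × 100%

Using Ka equilibrium: x² + Ka×x - Ka×C = 0. Solving: [H⁺] = 7.5752e-05. Percent = (7.5752e-05/0.013) × 100

Percent ionization = 0.583%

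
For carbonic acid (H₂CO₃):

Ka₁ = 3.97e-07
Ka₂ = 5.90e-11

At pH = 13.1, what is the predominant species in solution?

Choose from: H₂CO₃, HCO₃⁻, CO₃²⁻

pKa₁ = 6.40, pKa₂ = 10.23. For a polyprotic acid the predominant species crosses at each pKa: below pKa_n the protonated form dominates, above it the deprotonated form does. At pH = 13.1, the predominant species is CO₃²⁻.

CO₃²⁻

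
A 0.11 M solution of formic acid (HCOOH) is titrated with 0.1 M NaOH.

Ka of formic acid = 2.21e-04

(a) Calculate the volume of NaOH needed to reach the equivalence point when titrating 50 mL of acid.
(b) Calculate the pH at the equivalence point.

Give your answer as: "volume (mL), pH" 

moles acid = 0.11 × 50/1000 = 0.0055 mol; V_base = moles/0.1 × 1000 = 55.0 mL. At equivalence only the conjugate base is present: [A⁻] = 0.0055/0.105 = 5.2381e-02 M. Kb = Kw/Ka = 4.52e-11; [OH⁻] = √(Kb × [A⁻]) = 1.5395e-06; pOH = 5.81; pH = 14 - pOH = 8.19.

V = 55.0 mL, pH = 8.19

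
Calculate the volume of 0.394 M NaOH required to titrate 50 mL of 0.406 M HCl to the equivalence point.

At equivalence: moles acid = moles base. moles HCl = 0.406 × 50/1000 = 0.0203 mol. V_base = moles / 0.394 × 1000 = 51.5 mL.

V_{base} = 51.5 mL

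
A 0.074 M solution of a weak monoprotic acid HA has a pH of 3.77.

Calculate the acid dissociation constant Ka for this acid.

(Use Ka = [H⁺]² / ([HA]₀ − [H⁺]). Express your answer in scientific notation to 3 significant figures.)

[H⁺] = 10^(−pH) = 10^(−3.77) = 1.698e-04 M. For HA ⇌ H⁺ + A⁻, Ka = [H⁺][A⁻]/[HA] = [H⁺]² / ([HA]₀ − [H⁺]) = (1.698e-04)² / (0.074 − 1.698e-04) = 3.91e-07.

K_a = 3.91e-07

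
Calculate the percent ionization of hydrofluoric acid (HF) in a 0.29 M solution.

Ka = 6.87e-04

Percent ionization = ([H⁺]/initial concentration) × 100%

Using Ka equilibrium: x² + Ka×x - Ka×C = 0. Solving: [H⁺] = 1.3776e-02. Percent = (1.3776e-02/0.29) × 100

Percent ionization = 4.75%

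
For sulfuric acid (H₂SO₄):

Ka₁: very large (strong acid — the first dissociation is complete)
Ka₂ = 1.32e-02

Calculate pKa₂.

pKa₂ = -log(Ka₂) = -log(1.32e-02) = 1.88.

pK_{a2} = 1.88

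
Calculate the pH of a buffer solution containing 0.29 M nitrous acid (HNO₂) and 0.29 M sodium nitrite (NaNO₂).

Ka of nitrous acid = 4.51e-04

pKa = -log(4.51e-04) = 3.35. pH = pKa + log([A⁻]/[HA]) = 3.35 + log(0.29/0.29)

pH = 3.35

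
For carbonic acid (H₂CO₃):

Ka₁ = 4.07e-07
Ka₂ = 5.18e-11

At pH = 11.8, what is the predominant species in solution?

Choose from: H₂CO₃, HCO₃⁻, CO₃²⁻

pKa₁ = 6.39, pKa₂ = 10.29. For a polyprotic acid the predominant species crosses at each pKa: below pKa_n the protonated form dominates, above it the deprotonated form does. At pH = 11.8, the predominant species is CO₃²⁻.

CO₃²⁻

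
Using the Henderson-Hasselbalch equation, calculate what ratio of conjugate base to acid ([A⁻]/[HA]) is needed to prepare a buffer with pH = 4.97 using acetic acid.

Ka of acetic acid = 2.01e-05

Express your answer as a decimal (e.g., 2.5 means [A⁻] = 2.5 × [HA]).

pKa = -log(2.01e-05) = 4.6968. pH = pKa + log([A⁻]/[HA]), so log([A⁻]/[HA]) = pH − pKa = 4.97 − 4.6968 = 0.2732. [A⁻]/[HA] = 10^(0.2732) = 1.88

[A⁻]/[HA] = 1.88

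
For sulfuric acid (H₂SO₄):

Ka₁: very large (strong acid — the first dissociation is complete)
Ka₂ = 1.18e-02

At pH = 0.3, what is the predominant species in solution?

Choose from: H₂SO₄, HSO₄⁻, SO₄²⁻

The first dissociation is complete, so H₂SO₄ itself is never the predominant species in water; pKa₂ = -log(1.18e-02) = 1.93. For a polyprotic acid the predominant species crosses at each pKa: below pKa_n the protonated form dominates, above it the deprotonated form does. At pH = 0.3, the predominant species is HSO₄⁻.

HSO₄⁻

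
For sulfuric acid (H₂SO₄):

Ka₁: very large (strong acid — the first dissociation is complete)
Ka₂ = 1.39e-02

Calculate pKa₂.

pKa₂ = -log(Ka₂) = -log(1.39e-02) = 1.86.

pK_{a2} = 1.86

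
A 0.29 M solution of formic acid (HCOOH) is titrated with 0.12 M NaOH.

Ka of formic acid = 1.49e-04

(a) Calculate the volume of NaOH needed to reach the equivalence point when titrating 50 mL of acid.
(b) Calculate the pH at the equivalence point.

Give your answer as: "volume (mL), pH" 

moles acid = 0.29 × 50/1000 = 0.0145 mol; V_base = moles/0.12 × 1000 = 120.8 mL. At equivalence only the conjugate base is present: [A⁻] = 0.0145/0.171 = 8.4878e-02 M. Kb = Kw/Ka = 6.71e-11; [OH⁻] = √(Kb × [A⁻]) = 2.3867e-06; pOH = 5.62; pH = 14 - pOH = 8.38.

V = 120.8 mL, pH = 8.38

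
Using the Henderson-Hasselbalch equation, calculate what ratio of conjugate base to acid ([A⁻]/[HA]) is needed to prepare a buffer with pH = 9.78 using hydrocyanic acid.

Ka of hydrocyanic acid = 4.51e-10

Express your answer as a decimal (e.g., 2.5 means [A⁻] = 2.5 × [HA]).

pKa = -log(4.51e-10) = 9.3458. pH = pKa + log([A⁻]/[HA]), so log([A⁻]/[HA]) = pH − pKa = 9.78 − 9.3458 = 0.4342. [A⁻]/[HA] = 10^(0.4342) = 2.72

[A⁻]/[HA] = 2.72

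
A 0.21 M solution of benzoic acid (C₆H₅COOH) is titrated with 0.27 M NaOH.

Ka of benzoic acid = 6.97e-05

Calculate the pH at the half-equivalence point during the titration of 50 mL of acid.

At half-equivalence [HA] = [A⁻], so Henderson-Hasselbalch gives pH = pKa = -log(6.97e-05) = 4.16.

pH = pKa = 4.16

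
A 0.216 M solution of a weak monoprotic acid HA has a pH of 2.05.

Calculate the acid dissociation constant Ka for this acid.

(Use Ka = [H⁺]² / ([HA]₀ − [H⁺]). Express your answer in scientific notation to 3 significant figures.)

[H⁺] = 10^(−pH) = 10^(−2.05) = 8.913e-03 M. For HA ⇌ H⁺ + A⁻, Ka = [H⁺][A⁻]/[HA] = [H⁺]² / ([HA]₀ − [H⁺]) = (8.913e-03)² / (0.216 − 8.913e-03) = 3.84e-04.

K_a = 3.84e-04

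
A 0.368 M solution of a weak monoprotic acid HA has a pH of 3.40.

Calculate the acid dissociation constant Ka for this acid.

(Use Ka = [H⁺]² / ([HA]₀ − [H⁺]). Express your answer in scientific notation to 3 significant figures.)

[H⁺] = 10^(−pH) = 10^(−3.40) = 3.981e-04 M. For HA ⇌ H⁺ + A⁻, Ka = [H⁺][A⁻]/[HA] = [H⁺]² / ([HA]₀ − [H⁺]) = (3.981e-04)² / (0.368 − 3.981e-04) = 4.31e-07.

K_a = 4.31e-07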